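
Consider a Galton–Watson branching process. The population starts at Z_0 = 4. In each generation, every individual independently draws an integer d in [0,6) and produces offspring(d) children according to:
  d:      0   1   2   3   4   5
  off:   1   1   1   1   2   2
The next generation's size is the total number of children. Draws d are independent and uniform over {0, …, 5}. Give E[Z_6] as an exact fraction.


Outcome values over d=0..5: [1, 1, 1, 1, 2, 2]
Σy = 8, Σy² = 12, M = 6
μ = 8/6 = 4/3,  σ² = 12/6 − (4/3)² = 2/9
E[Z_0] = 4
E[Z_1] = 4/3·E[Z_0] = 16/3
E[Z_2] = 4/3·E[Z_1] = 64/9
E[Z_3] = 4/3·E[Z_2] = 256/27
E[Z_4] = 4/3·E[Z_3] = 1024/81
E[Z_5] = 4/3·E[Z_4] = 4096/243
E[Z_6] = 4/3·E[Z_5] = 16384/729

16384/729


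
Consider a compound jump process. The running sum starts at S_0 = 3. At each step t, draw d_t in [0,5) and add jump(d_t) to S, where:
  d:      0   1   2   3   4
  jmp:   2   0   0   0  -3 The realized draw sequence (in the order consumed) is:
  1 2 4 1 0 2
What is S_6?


t=0: S=3, d=1, jump=0, S_1=3
t=1: S=3, d=2, jump=0, S_2=3
t=2: S=3, d=4, jump=-3, S_3=0
t=3: S=0, d=1, jump=0, S_4=0
t=4: S=0, d=0, jump=2, S_5=2
t=5: S=2, d=2, jump=0, S_6=2

2


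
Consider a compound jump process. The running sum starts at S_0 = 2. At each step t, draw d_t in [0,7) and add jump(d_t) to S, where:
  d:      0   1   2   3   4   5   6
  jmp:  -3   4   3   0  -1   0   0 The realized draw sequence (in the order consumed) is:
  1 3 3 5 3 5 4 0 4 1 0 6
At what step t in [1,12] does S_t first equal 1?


t=0: S=2, d=1, jump=4, S_1=6
t=1: S=6, d=3, jump=0, S_2=6
t=2: S=6, d=3, jump=0, S_3=6
t=3: S=6, d=5, jump=0, S_4=6
t=4: S=6, d=3, jump=0, S_5=6
t=5: S=6, d=5, jump=0, S_6=6
t=6: S=6, d=4, jump=-1, S_7=5
t=7: S=5, d=0, jump=-3, S_8=2
t=8: S=2, d=4, jump=-1, S_9=1
t=9: S=1, d=1, jump=4, S_10=5
t=10: S=5, d=0, jump=-3, S_11=2
t=11: S=2, d=6, jump=0, S_12=2

9


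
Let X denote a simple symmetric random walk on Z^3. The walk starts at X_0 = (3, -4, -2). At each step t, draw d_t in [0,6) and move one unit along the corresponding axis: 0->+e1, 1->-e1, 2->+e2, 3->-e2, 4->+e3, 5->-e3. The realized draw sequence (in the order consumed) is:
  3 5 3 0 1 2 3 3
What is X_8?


t=0: X=(3, -4, -2), d=3 → -e2, X_1=(3, -5, -2)
t=1: X=(3, -5, -2), d=5 → -e3, X_2=(3, -5, -3)
t=2: X=(3, -5, -3), d=3 → -e2, X_3=(3, -6, -3)
t=3: X=(3, -6, -3), d=0 → +e1, X_4=(4, -6, -3)
t=4: X=(4, -6, -3), d=1 → -e1, X_5=(3, -6, -3)
t=5: X=(3, -6, -3), d=2 → +e2, X_6=(3, -5, -3)
t=6: X=(3, -5, -3), d=3 → -e2, X_7=(3, -6, -3)
t=7: X=(3, -6, -3), d=3 → -e2, X_8=(3, -7, -3)

(3, -7, -3)


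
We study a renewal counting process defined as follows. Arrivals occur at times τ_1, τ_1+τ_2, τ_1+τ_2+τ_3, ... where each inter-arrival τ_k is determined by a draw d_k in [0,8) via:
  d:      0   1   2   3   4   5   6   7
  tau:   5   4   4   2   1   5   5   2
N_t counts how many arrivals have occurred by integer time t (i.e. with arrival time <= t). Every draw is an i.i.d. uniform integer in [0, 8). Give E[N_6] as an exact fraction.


Inter-arrival values over d=0..7: [5, 4, 4, 2, 1, 5, 5, 2]
Each d has probability 1/8, so the pmf of τ is: f(1) = 1/8, f(2) = 1/4, f(4) = 1/4, f(5) = 3/8
Renewal equation for m(n) = E[N_n]: condition on τ_1 = k (if k <= n, one arrival plus a fresh copy on the remaining n−k steps): m(n) = F(n) + Σ_{k<=n} f(k)·m(n−k), where F(n) = P(τ <= n) and m(0) = 0
m(1) = F(1) = 1/8
m(2) = F(2) + f(1)·m(1) = 3/8 + 1/8·1/8 = 25/64
m(3) = F(3) + f(1)·m(2) + f(2)·m(1) = 3/8 + 1/8·25/64 + 1/4·1/8 = 233/512
m(4) = F(4) + f(1)·m(3) + f(2)·m(2) = 5/8 + 1/8·233/512 + 1/4·25/64 = 3193/4096
m(5) = F(5) + f(1)·m(4) + f(2)·m(3) + f(4)·m(1) = 1 + 1/8·3193/4096 + 1/4·233/512 + 1/4·1/8 = 40713/32768
m(6) = F(6) + f(1)·m(5) + f(2)·m(4) + f(4)·m(2) + f(5)·m(1) = 1 + 1/8·40713/32768 + 1/4·3193/4096 + 1/4·25/64 + 3/8·1/8 = 391833/262144
E[N_6] = m(6) = 391833/262144

391833/262144


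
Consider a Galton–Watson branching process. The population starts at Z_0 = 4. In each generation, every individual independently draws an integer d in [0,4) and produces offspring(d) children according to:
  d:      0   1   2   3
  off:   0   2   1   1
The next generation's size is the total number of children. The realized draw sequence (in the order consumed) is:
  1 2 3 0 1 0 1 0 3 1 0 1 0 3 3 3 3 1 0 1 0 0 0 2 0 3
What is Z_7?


gen 0: Z_0=4, draws=[1, 2, 3, 0], offspring=[2, 1, 1, 0], Z_1=4
gen 1: Z_1=4, draws=[1, 0, 1, 0], offspring=[2, 0, 2, 0], Z_2=4
gen 2: Z_2=4, draws=[3, 1, 0, 1], offspring=[1, 2, 0, 2], Z_3=5
gen 3: Z_3=5, draws=[0, 3, 3, 3, 3], offspring=[0, 1, 1, 1, 1], Z_4=4
gen 4: Z_4=4, draws=[1, 0, 1, 0], offspring=[2, 0, 2, 0], Z_5=4
gen 5: Z_5=4, draws=[0, 0, 2, 0], offspring=[0, 0, 1, 0], Z_6=1
gen 6: Z_6=1, draws=[3], offspring=[1], Z_7=1

1


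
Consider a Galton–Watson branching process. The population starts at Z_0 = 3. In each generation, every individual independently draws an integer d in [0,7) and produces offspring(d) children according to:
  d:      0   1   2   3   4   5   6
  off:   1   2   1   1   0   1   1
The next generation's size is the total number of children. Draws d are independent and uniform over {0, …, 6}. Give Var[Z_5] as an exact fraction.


30/7

Outcome values over d=0..6: [1, 2, 1, 1, 0, 1, 1]
Σy = 7, Σy² = 9, M = 7
μ = 7/7 = 1,  σ² = 9/7 − (1)² = 2/7
V_0 = 0, E_0 = 3
V_1 = 2/7·E_0 + (1)²·V_0 = 6/7;  E_1 = 3
V_2 = 2/7·E_1 + (1)²·V_1 = 12/7;  E_2 = 3
V_3 = 2/7·E_2 + (1)²·V_2 = 18/7;  E_3 = 3
V_4 = 2/7·E_3 + (1)²·V_3 = 24/7;  E_4 = 3
V_5 = 2/7·E_4 + (1)²·V_4 = 30/7;  E_5 = 3


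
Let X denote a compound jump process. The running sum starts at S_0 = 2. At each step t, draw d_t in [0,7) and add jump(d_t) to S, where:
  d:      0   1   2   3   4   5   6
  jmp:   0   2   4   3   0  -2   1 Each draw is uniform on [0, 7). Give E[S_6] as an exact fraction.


62/7

Outcome values over d=0..6: [0, 2, 4, 3, 0, -2, 1]
Σy = 8, Σy² = 34, M = 7
μ = 8/7 = 8/7,  σ² = 34/7 − (8/7)² = 174/49
E[S_6] = 2 + 6·(8/7) = 62/7


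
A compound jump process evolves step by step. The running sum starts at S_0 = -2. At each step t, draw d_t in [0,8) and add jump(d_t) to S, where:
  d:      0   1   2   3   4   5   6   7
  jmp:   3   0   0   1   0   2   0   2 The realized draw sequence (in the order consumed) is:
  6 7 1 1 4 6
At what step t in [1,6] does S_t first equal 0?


t=0: S=-2, d=6, jump=0, S_1=-2
t=1: S=-2, d=7, jump=2, S_2=0
t=2: S=0, d=1, jump=0, S_3=0
t=3: S=0, d=1, jump=0, S_4=0
t=4: S=0, d=4, jump=0, S_5=0
t=5: S=0, d=6, jump=0, S_6=0

2


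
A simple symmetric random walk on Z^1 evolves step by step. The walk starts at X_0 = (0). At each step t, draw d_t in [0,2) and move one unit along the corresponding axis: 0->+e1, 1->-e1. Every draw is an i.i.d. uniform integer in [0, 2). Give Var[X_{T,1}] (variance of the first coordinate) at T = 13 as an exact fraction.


Outcome values over d=0..1: [1, -1]
Σy = 0, Σy² = 2, M = 2
μ = 0/2 = 0,  σ² = 2/2 − (0)² = 1
Independent increments: Var[X_13] = 13·σ² = 13·(1) = 13

13


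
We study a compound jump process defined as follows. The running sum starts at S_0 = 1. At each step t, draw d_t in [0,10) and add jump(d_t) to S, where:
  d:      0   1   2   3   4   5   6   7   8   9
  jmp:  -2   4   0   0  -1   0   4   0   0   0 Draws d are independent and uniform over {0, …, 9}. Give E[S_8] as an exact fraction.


5

Outcome values over d=0..9: [-2, 4, 0, 0, -1, 0, 4, 0, 0, 0]
Σy = 5, Σy² = 37, M = 10
μ = 5/10 = 1/2,  σ² = 37/10 − (1/2)² = 69/20
E[S_8] = 1 + 8·(1/2) = 5


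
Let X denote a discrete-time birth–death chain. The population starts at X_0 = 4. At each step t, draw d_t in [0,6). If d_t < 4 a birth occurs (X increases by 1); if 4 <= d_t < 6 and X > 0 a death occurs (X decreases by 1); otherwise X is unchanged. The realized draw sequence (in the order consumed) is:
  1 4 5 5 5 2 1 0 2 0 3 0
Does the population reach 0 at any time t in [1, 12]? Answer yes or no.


no

t=0: X=4, d=1 → birth, X_1=5
t=1: X=5, d=4 → death, X_2=4
t=2: X=4, d=5 → death, X_3=3
t=3: X=3, d=5 → death, X_4=2
t=4: X=2, d=5 → death, X_5=1
t=5: X=1, d=2 → birth, X_6=2
t=6: X=2, d=1 → birth, X_7=3
t=7: X=3, d=0 → birth, X_8=4
t=8: X=4, d=2 → birth, X_9=5
t=9: X=5, d=0 → birth, X_10=6
t=10: X=6, d=3 → birth, X_11=7
t=11: X=7, d=0 → birth, X_12=8


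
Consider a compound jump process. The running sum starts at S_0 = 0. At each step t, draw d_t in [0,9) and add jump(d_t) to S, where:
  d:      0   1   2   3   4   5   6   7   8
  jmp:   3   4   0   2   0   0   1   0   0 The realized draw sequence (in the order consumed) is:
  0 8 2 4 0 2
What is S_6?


t=0: S=0, d=0, jump=3, S_1=3
t=1: S=3, d=8, jump=0, S_2=3
t=2: S=3, d=2, jump=0, S_3=3
t=3: S=3, d=4, jump=0, S_4=3
t=4: S=3, d=0, jump=3, S_5=6
t=5: S=6, d=2, jump=0, S_6=6

6


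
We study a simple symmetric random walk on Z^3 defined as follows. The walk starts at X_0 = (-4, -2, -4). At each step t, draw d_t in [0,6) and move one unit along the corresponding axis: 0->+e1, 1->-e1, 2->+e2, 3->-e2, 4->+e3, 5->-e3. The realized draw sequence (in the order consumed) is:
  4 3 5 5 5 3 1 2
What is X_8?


(-5, -3, -6)

t=0: X=(-4, -2, -4), d=4 → +e3, X_1=(-4, -2, -3)
t=1: X=(-4, -2, -3), d=3 → -e2, X_2=(-4, -3, -3)
t=2: X=(-4, -3, -3), d=5 → -e3, X_3=(-4, -3, -4)
t=3: X=(-4, -3, -4), d=5 → -e3, X_4=(-4, -3, -5)
t=4: X=(-4, -3, -5), d=5 → -e3, X_5=(-4, -3, -6)
t=5: X=(-4, -3, -6), d=3 → -e2, X_6=(-4, -4, -6)
t=6: X=(-4, -4, -6), d=1 → -e1, X_7=(-5, -4, -6)
t=7: X=(-5, -4, -6), d=2 → +e2, X_8=(-5, -3, -6)


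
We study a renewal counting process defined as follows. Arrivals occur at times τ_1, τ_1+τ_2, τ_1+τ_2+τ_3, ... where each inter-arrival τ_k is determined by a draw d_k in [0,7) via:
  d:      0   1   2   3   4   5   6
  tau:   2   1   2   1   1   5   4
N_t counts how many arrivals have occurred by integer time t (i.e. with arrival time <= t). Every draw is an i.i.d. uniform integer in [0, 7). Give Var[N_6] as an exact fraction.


Inter-arrival values over d=0..6: [2, 1, 2, 1, 1, 5, 4]
Each d has probability 1/7, so the pmf of τ is: f(1) = 3/7, f(2) = 2/7, f(4) = 1/7, f(5) = 1/7
Let p_n(j) = P(N_n = j), with p_0 = [1]. Condition on τ_1: p_n(0) = P(τ > n), and for j >= 1, p_n(j) = Σ_{k<=n} f(k)·p_{n−k}(j−1)
p_1 = [4/7, 3/7]  (j = 0..1)
p_2 = [2/7, 26/49, 9/49]  (j = 0..2)
p_3 = [2/7, 2/7, 120/343, 27/343]  (j = 0..3)
p_4 = [1/7, 17/49, 94/343, 486/2401, 81/2401]  (j = 0..4)
p_5 = [0, 18/49, 100/343, 522/2401, 1836/16807, 243/16807]  (j = 0..5)
p_6 = [0, 8/49, 135/343, 551/2401, 2538/16807, 6642/117649, 729/117649]  (j = 0..6)
E[N_6] = Σ j·p_6(j) = 301463/117649;  E[N_6²] = Σ j²·p_6(j) = 923969/117649
Var[N_6] = 923969/117649 − (301463/117649)² = 17824088512/13841287201

17824088512/13841287201


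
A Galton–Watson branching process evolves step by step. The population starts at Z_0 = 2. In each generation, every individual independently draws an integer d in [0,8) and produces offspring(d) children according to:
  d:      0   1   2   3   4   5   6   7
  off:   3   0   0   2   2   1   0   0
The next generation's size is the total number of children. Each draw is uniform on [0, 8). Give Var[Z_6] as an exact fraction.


15

Outcome values over d=0..7: [3, 0, 0, 2, 2, 1, 0, 0]
Σy = 8, Σy² = 18, M = 8
μ = 8/8 = 1,  σ² = 18/8 − (1)² = 5/4
V_0 = 0, E_0 = 2
V_1 = 5/4·E_0 + (1)²·V_0 = 5/2;  E_1 = 2
V_2 = 5/4·E_1 + (1)²·V_1 = 5;  E_2 = 2
V_3 = 5/4·E_2 + (1)²·V_2 = 15/2;  E_3 = 2
V_4 = 5/4·E_3 + (1)²·V_3 = 10;  E_4 = 2
V_5 = 5/4·E_4 + (1)²·V_4 = 25/2;  E_5 = 2
V_6 = 5/4·E_5 + (1)²·V_5 = 15;  E_6 = 2


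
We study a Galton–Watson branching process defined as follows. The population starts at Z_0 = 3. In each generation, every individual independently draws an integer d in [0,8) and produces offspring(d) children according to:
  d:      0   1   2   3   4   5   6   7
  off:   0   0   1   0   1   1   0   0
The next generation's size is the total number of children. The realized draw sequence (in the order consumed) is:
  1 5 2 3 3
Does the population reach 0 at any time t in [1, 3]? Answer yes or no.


gen 0: Z_0=3, draws=[1, 5, 2], offspring=[0, 1, 1], Z_1=2
gen 1: Z_1=2, draws=[3, 3], offspring=[0, 0], Z_2=0
gen 2: Z_2=0, draws=[], offspring=[], Z_3=0

yes


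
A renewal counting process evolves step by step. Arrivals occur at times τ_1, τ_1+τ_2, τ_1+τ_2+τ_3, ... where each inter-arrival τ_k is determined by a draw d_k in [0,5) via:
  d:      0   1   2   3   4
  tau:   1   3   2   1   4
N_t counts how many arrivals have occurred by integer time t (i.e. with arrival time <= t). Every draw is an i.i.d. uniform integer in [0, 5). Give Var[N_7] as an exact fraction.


Inter-arrival values over d=0..4: [1, 3, 2, 1, 4]
Each d has probability 1/5, so the pmf of τ is: f(1) = 2/5, f(2) = 1/5, f(3) = 1/5, f(4) = 1/5
Let p_n(j) = P(N_n = j), with p_0 = [1]. Condition on τ_1: p_n(0) = P(τ > n), and for j >= 1, p_n(j) = Σ_{k<=n} f(k)·p_{n−k}(j−1)
p_1 = [3/5, 2/5]  (j = 0..1)
p_2 = [2/5, 11/25, 4/25]  (j = 0..2)
p_3 = [1/5, 12/25, 32/125, 8/125]  (j = 0..3)
p_4 = [0, 12/25, 9/25, 84/625, 16/625]  (j = 0..4)
p_5 = [0, 6/25, 57/125, 142/625, 208/3125, 32/3125]  (j = 0..5)
p_6 = [0, 3/25, 47/125, 211/625, 408/3125, 496/15625, 64/15625]  (j = 0..6)
p_7 = [0, 1/25, 36/125, 228/625, 688/3125, 1104/15625, 1152/78125, 128/78125]  (j = 0..7)
E[N_7] = Σ j·p_7(j) = 237833/78125;  E[N_7²] = Σ j²·p_7(j) = 810569/78125
Var[N_7] = 810569/78125 − (237833/78125)² = 6761167236/6103515625

6761167236/6103515625


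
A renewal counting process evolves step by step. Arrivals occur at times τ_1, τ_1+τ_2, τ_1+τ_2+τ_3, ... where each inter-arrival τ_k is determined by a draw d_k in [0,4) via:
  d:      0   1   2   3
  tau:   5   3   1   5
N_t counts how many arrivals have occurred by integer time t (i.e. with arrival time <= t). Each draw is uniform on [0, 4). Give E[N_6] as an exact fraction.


6485/4096

Inter-arrival values over d=0..3: [5, 3, 1, 5]
Each d has probability 1/4, so the pmf of τ is: f(1) = 1/4, f(3) = 1/4, f(5) = 1/2
Renewal equation for m(n) = E[N_n]: condition on τ_1 = k (if k <= n, one arrival plus a fresh copy on the remaining n−k steps): m(n) = F(n) + Σ_{k<=n} f(k)·m(n−k), where F(n) = P(τ <= n) and m(0) = 0
m(1) = F(1) = 1/4
m(2) = F(2) + f(1)·m(1) = 1/4 + 1/4·1/4 = 5/16
m(3) = F(3) + f(1)·m(2) = 1/2 + 1/4·5/16 = 37/64
m(4) = F(4) + f(1)·m(3) + f(3)·m(1) = 1/2 + 1/4·37/64 + 1/4·1/4 = 181/256
m(5) = F(5) + f(1)·m(4) + f(3)·m(2) = 1 + 1/4·181/256 + 1/4·5/16 = 1285/1024
m(6) = F(6) + f(1)·m(5) + f(3)·m(3) + f(5)·m(1) = 1 + 1/4·1285/1024 + 1/4·37/64 + 1/2·1/4 = 6485/4096
E[N_6] = m(6) = 6485/4096


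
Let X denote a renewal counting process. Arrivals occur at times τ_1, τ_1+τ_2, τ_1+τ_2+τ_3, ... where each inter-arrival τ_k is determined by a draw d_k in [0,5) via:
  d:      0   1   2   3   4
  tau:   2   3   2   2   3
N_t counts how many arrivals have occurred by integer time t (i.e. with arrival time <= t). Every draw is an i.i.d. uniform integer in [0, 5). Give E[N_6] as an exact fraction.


277/125

Inter-arrival values over d=0..4: [2, 3, 2, 2, 3]
Each d has probability 1/5, so the pmf of τ is: f(2) = 3/5, f(3) = 2/5
Renewal equation for m(n) = E[N_n]: condition on τ_1 = k (if k <= n, one arrival plus a fresh copy on the remaining n−k steps): m(n) = F(n) + Σ_{k<=n} f(k)·m(n−k), where F(n) = P(τ <= n) and m(0) = 0
m(1) = F(1) = 0
m(2) = F(2) = 3/5
m(3) = F(3) = 1
m(4) = F(4) + f(2)·m(2) = 1 + 3/5·3/5 = 34/25
m(5) = F(5) + f(2)·m(3) + f(3)·m(2) = 1 + 3/5·1 + 2/5·3/5 = 46/25
m(6) = F(6) + f(2)·m(4) + f(3)·m(3) = 1 + 3/5·34/25 + 2/5·1 = 277/125
E[N_6] = m(6) = 277/125


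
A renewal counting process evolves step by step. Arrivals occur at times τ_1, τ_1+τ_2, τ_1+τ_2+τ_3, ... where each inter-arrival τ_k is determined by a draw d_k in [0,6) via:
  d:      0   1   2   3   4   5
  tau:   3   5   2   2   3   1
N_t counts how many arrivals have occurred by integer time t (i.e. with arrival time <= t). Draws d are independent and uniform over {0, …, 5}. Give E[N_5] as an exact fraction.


13267/7776

Inter-arrival values over d=0..5: [3, 5, 2, 2, 3, 1]
Each d has probability 1/6, so the pmf of τ is: f(1) = 1/6, f(2) = 1/3, f(3) = 1/3, f(5) = 1/6
Renewal equation for m(n) = E[N_n]: condition on τ_1 = k (if k <= n, one arrival plus a fresh copy on the remaining n−k steps): m(n) = F(n) + Σ_{k<=n} f(k)·m(n−k), where F(n) = P(τ <= n) and m(0) = 0
m(1) = F(1) = 1/6
m(2) = F(2) + f(1)·m(1) = 1/2 + 1/6·1/6 = 19/36
m(3) = F(3) + f(1)·m(2) + f(2)·m(1) = 5/6 + 1/6·19/36 + 1/3·1/6 = 211/216
m(4) = F(4) + f(1)·m(3) + f(2)·m(2) + f(3)·m(1) = 5/6 + 1/6·211/216 + 1/3·19/36 + 1/3·1/6 = 1591/1296
m(5) = F(5) + f(1)·m(4) + f(2)·m(3) + f(3)·m(2) = 1 + 1/6·1591/1296 + 1/3·211/216 + 1/3·19/36 = 13267/7776
E[N_5] = m(5) = 13267/7776


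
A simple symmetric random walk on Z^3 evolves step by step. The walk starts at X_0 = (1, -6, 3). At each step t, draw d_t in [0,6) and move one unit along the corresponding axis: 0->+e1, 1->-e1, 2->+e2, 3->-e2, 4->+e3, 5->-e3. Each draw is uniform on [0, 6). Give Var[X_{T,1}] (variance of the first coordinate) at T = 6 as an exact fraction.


2

Outcome values over d=0..5: [1, -1, 0, 0, 0, 0]
Σy = 0, Σy² = 2, M = 6
μ = 0/6 = 0,  σ² = 2/6 − (0)² = 1/3
Independent increments: Var[X_6] = 6·σ² = 6·(1/3) = 2


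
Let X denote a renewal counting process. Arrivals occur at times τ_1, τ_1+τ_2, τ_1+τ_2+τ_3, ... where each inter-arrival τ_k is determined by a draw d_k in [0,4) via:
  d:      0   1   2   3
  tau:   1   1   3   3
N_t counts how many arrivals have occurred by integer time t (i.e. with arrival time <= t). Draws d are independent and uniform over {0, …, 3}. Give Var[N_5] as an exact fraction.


999/1024

Inter-arrival values over d=0..3: [1, 1, 3, 3]
Each d has probability 1/4, so the pmf of τ is: f(1) = 1/2, f(3) = 1/2
Let p_n(j) = P(N_n = j), with p_0 = [1]. Condition on τ_1: p_n(0) = P(τ > n), and for j >= 1, p_n(j) = Σ_{k<=n} f(k)·p_{n−k}(j−1)
p_1 = [1/2, 1/2]  (j = 0..1)
p_2 = [1/2, 1/4, 1/4]  (j = 0..2)
p_3 = [0, 3/4, 1/8, 1/8]  (j = 0..3)
p_4 = [0, 1/4, 5/8, 1/16, 1/16]  (j = 0..4)
p_5 = [0, 1/4, 1/4, 7/16, 1/32, 1/32]  (j = 0..5)
E[N_5] = Σ j·p_5(j) = 75/32;  E[N_5²] = Σ j²·p_5(j) = 207/32
Var[N_5] = 207/32 − (75/32)² = 999/1024


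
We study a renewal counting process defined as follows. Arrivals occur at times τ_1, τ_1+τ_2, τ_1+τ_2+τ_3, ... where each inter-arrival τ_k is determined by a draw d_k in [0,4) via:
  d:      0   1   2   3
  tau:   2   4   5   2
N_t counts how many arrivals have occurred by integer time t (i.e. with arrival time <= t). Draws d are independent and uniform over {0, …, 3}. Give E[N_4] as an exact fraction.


1

Inter-arrival values over d=0..3: [2, 4, 5, 2]
Each d has probability 1/4, so the pmf of τ is: f(2) = 1/2, f(4) = 1/4, f(5) = 1/4
Renewal equation for m(n) = E[N_n]: condition on τ_1 = k (if k <= n, one arrival plus a fresh copy on the remaining n−k steps): m(n) = F(n) + Σ_{k<=n} f(k)·m(n−k), where F(n) = P(τ <= n) and m(0) = 0
m(1) = F(1) = 0
m(2) = F(2) = 1/2
m(3) = F(3) = 1/2
m(4) = F(4) + f(2)·m(2) = 3/4 + 1/2·1/2 = 1
E[N_4] = m(4) = 1


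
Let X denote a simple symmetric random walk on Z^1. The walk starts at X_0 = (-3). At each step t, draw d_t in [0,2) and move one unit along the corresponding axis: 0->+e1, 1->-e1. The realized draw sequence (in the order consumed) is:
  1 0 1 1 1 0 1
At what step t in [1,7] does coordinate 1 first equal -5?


4

t=0: X=(-3), d=1 → -e1, X_1=(-4)
t=1: X=(-4), d=0 → +e1, X_2=(-3)
t=2: X=(-3), d=1 → -e1, X_3=(-4)
t=3: X=(-4), d=1 → -e1, X_4=(-5)
t=4: X=(-5), d=1 → -e1, X_5=(-6)
t=5: X=(-6), d=0 → +e1, X_6=(-5)
t=6: X=(-5), d=1 → -e1, X_7=(-6)


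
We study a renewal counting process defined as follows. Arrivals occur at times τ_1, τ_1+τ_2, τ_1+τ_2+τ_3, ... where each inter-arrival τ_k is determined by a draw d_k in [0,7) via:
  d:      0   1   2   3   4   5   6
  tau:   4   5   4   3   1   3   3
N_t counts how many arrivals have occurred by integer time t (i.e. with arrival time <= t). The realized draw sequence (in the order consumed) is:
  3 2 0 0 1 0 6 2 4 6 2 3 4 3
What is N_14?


draw d_1=3: τ_1=3, arrival time A_1=3
draw d_2=2: τ_2=4, arrival time A_2=7
draw d_3=0: τ_3=4, arrival time A_3=11
draw d_4=0: τ_4=4, arrival time A_4=15
draw d_5=1: τ_5=5, arrival time A_5=20
draw d_6=0: τ_6=4, arrival time A_6=24
draw d_7=6: τ_7=3, arrival time A_7=27
draw d_8=2: τ_8=4, arrival time A_8=31
draw d_9=4: τ_9=1, arrival time A_9=32
draw d_10=6: τ_10=3, arrival time A_10=35
draw d_11=2: τ_11=4, arrival time A_11=39
draw d_12=3: τ_12=3, arrival time A_12=42
draw d_13=4: τ_13=1, arrival time A_13=43
draw d_14=3: τ_14=3, arrival time A_14=46
N_t over t=0..14: 0:0 1:0 2:0 3:1 4:1 5:1 6:1 7:2 8:2 9:2 10:2 11:3 12:3 13:3 14:3

3


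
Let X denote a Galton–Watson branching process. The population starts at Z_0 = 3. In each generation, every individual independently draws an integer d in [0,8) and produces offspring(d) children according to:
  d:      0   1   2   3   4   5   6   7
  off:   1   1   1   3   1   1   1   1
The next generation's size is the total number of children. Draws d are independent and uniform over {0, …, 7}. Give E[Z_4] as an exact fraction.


Outcome values over d=0..7: [1, 1, 1, 3, 1, 1, 1, 1]
Σy = 10, Σy² = 16, M = 8
μ = 10/8 = 5/4,  σ² = 16/8 − (5/4)² = 7/16
E[Z_0] = 3
E[Z_1] = 5/4·E[Z_0] = 15/4
E[Z_2] = 5/4·E[Z_1] = 75/16
E[Z_3] = 5/4·E[Z_2] = 375/64
E[Z_4] = 5/4·E[Z_3] = 1875/256

1875/256


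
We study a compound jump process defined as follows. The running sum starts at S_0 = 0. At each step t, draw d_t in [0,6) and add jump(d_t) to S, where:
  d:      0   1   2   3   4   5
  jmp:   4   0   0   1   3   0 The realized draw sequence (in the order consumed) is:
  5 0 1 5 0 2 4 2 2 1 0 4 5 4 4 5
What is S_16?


24

t=0: S=0, d=5, jump=0, S_1=0
t=1: S=0, d=0, jump=4, S_2=4
t=2: S=4, d=1, jump=0, S_3=4
t=3: S=4, d=5, jump=0, S_4=4
t=4: S=4, d=0, jump=4, S_5=8
t=5: S=8, d=2, jump=0, S_6=8
t=6: S=8, d=4, jump=3, S_7=11
t=7: S=11, d=2, jump=0, S_8=11
t=8: S=11, d=2, jump=0, S_9=11
t=9: S=11, d=1, jump=0, S_10=11
t=10: S=11, d=0, jump=4, S_11=15
t=11: S=15, d=4, jump=3, S_12=18
t=12: S=18, d=5, jump=0, S_13=18
t=13: S=18, d=4, jump=3, S_14=21
t=14: S=21, d=4, jump=3, S_15=24
t=15: S=24, d=5, jump=0, S_16=24


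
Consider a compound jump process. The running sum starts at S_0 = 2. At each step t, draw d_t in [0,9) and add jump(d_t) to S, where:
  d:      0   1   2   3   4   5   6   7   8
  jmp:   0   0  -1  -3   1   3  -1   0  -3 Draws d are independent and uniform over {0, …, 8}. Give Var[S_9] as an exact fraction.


Outcome values over d=0..8: [0, 0, -1, -3, 1, 3, -1, 0, -3]
Σy = -4, Σy² = 30, M = 9
μ = -4/9 = -4/9,  σ² = 30/9 − (-4/9)² = 254/81
Independent increments: Var[S_9] = 9·σ² = 9·(254/81) = 254/9

254/9


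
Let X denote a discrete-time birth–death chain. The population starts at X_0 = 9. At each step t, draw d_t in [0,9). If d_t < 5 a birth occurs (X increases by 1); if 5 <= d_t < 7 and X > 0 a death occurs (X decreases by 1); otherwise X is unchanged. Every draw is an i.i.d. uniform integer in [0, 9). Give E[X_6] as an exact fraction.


X can drop by at most 1 per step and X_0 = 9 > T = 6, so X_t >= 9 − t >= 3 > 0 for every t <= 6: the floor at 0 (the 'and X > 0' condition) never binds. Hence X_6 = X_0 + Σ_{t<6} Y_t with i.i.d. increments Y_t = y(d_t) ∈ {+1, −1, 0}.
Outcome values over d=0..8: [1, 1, 1, 1, 1, -1, -1, 0, 0]
Σy = 3, Σy² = 7, M = 9
μ = 3/9 = 1/3,  σ² = 7/9 − (1/3)² = 2/3
E[X_6] = 9 + 6·(1/3) = 11

11


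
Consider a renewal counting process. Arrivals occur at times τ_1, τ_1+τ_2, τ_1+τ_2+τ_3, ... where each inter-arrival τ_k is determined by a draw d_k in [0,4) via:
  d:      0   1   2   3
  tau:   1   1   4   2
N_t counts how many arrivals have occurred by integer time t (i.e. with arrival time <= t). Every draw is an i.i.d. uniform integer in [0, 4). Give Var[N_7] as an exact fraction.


25775/16384

Inter-arrival values over d=0..3: [1, 1, 4, 2]
Each d has probability 1/4, so the pmf of τ is: f(1) = 1/2, f(2) = 1/4, f(4) = 1/4
Let p_n(j) = P(N_n = j), with p_0 = [1]. Condition on τ_1: p_n(0) = P(τ > n), and for j >= 1, p_n(j) = Σ_{k<=n} f(k)·p_{n−k}(j−1)
p_1 = [1/2, 1/2]  (j = 0..1)
p_2 = [1/4, 1/2, 1/4]  (j = 0..2)
p_3 = [1/4, 1/4, 3/8, 1/8]  (j = 0..3)
p_4 = [0, 7/16, 1/4, 1/4, 1/16]  (j = 0..4)
p_5 = [0, 3/16, 13/32, 7/32, 5/32, 1/32]  (j = 0..5)
p_6 = [0, 1/16, 21/64, 21/64, 11/64, 3/32, 1/64]  (j = 0..6)
p_7 = [0, 1/16, 9/64, 23/64, 1/4, 1/8, 7/128, 1/128]  (j = 0..7)
E[N_7] = Σ j·p_7(j) = 439/128;  E[N_7²] = Σ j²·p_7(j) = 1707/128
Var[N_7] = 1707/128 − (439/128)² = 25775/16384


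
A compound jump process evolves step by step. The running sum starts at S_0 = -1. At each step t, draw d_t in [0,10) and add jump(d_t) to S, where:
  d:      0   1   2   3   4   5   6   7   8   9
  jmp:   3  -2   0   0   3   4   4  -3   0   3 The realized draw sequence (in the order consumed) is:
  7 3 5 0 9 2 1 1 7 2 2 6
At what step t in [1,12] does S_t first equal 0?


t=0: S=-1, d=7, jump=-3, S_1=-4
t=1: S=-4, d=3, jump=0, S_2=-4
t=2: S=-4, d=5, jump=4, S_3=0
t=3: S=0, d=0, jump=3, S_4=3
t=4: S=3, d=9, jump=3, S_5=6
t=5: S=6, d=2, jump=0, S_6=6
t=6: S=6, d=1, jump=-2, S_7=4
t=7: S=4, d=1, jump=-2, S_8=2
t=8: S=2, d=7, jump=-3, S_9=-1
t=9: S=-1, d=2, jump=0, S_10=-1
t=10: S=-1, d=2, jump=0, S_11=-1
t=11: S=-1, d=6, jump=4, S_12=3

3


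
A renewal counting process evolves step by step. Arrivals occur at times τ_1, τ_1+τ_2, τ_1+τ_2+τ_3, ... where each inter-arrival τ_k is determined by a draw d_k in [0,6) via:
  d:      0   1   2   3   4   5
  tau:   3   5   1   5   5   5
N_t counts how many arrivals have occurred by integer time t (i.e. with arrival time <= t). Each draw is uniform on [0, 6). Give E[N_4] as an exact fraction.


547/1296

Inter-arrival values over d=0..5: [3, 5, 1, 5, 5, 5]
Each d has probability 1/6, so the pmf of τ is: f(1) = 1/6, f(3) = 1/6, f(5) = 2/3
Renewal equation for m(n) = E[N_n]: condition on τ_1 = k (if k <= n, one arrival plus a fresh copy on the remaining n−k steps): m(n) = F(n) + Σ_{k<=n} f(k)·m(n−k), where F(n) = P(τ <= n) and m(0) = 0
m(1) = F(1) = 1/6
m(2) = F(2) + f(1)·m(1) = 1/6 + 1/6·1/6 = 7/36
m(3) = F(3) + f(1)·m(2) = 1/3 + 1/6·7/36 = 79/216
m(4) = F(4) + f(1)·m(3) + f(3)·m(1) = 1/3 + 1/6·79/216 + 1/6·1/6 = 547/1296
E[N_4] = m(4) = 547/1296


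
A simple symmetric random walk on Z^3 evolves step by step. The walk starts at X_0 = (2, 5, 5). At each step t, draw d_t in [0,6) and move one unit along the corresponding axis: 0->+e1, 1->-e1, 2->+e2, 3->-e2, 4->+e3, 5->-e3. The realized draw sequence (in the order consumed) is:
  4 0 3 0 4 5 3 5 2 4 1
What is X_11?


t=0: X=(2, 5, 5), d=4 → +e3, X_1=(2, 5, 6)
t=1: X=(2, 5, 6), d=0 → +e1, X_2=(3, 5, 6)
t=2: X=(3, 5, 6), d=3 → -e2, X_3=(3, 4, 6)
t=3: X=(3, 4, 6), d=0 → +e1, X_4=(4, 4, 6)
t=4: X=(4, 4, 6), d=4 → +e3, X_5=(4, 4, 7)
t=5: X=(4, 4, 7), d=5 → -e3, X_6=(4, 4, 6)
t=6: X=(4, 4, 6), d=3 → -e2, X_7=(4, 3, 6)
t=7: X=(4, 3, 6), d=5 → -e3, X_8=(4, 3, 5)
t=8: X=(4, 3, 5), d=2 → +e2, X_9=(4, 4, 5)
t=9: X=(4, 4, 5), d=4 → +e3, X_10=(4, 4, 6)
t=10: X=(4, 4, 6), d=1 → -e1, X_11=(3, 4, 6)

(3, 4, 6)


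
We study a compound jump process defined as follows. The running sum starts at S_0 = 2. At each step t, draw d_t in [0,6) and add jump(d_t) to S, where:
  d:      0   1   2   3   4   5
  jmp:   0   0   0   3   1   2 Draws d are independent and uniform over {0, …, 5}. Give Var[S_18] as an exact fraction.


Outcome values over d=0..5: [0, 0, 0, 3, 1, 2]
Σy = 6, Σy² = 14, M = 6
μ = 6/6 = 1,  σ² = 14/6 − (1)² = 4/3
Independent increments: Var[S_18] = 18·σ² = 18·(4/3) = 24

24


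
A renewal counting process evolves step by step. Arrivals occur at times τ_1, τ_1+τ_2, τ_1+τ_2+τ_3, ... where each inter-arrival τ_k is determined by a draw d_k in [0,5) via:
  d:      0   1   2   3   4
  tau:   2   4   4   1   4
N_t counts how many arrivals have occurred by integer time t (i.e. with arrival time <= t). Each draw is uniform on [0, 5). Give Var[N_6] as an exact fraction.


126235864/244140625

Inter-arrival values over d=0..4: [2, 4, 4, 1, 4]
Each d has probability 1/5, so the pmf of τ is: f(1) = 1/5, f(2) = 1/5, f(4) = 3/5
Let p_n(j) = P(N_n = j), with p_0 = [1]. Condition on τ_1: p_n(0) = P(τ > n), and for j >= 1, p_n(j) = Σ_{k<=n} f(k)·p_{n−k}(j−1)
p_1 = [4/5, 1/5]  (j = 0..1)
p_2 = [3/5, 9/25, 1/25]  (j = 0..2)
p_3 = [3/5, 7/25, 14/125, 1/125]  (j = 0..3)
p_4 = [0, 21/25, 16/125, 19/625, 1/625]  (j = 0..4)
p_5 = [0, 3/5, 43/125, 6/125, 24/3125, 1/3125]  (j = 0..5)
p_6 = [0, 9/25, 63/125, 74/625, 49/3125, 29/15625, 1/15625]  (j = 0..6)
E[N_6] = Σ j·p_6(j) = 28056/15625;  E[N_6²] = Σ j²·p_6(j) = 58456/15625
Var[N_6] = 58456/15625 − (28056/15625)² = 126235864/244140625


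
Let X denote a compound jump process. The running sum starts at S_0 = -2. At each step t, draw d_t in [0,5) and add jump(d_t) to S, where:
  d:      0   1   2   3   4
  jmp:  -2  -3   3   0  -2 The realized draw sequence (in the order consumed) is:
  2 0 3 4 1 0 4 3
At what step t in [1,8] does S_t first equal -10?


7

t=0: S=-2, d=2, jump=3, S_1=1
t=1: S=1, d=0, jump=-2, S_2=-1
t=2: S=-1, d=3, jump=0, S_3=-1
t=3: S=-1, d=4, jump=-2, S_4=-3
t=4: S=-3, d=1, jump=-3, S_5=-6
t=5: S=-6, d=0, jump=-2, S_6=-8
t=6: S=-8, d=4, jump=-2, S_7=-10
t=7: S=-10, d=3, jump=0, S_8=-10


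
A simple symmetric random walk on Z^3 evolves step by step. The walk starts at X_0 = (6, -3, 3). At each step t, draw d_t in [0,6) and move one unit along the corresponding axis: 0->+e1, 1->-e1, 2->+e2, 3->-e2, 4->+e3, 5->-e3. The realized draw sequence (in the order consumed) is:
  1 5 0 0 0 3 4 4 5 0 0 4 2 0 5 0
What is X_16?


t=0: X=(6, -3, 3), d=1 → -e1, X_1=(5, -3, 3)
t=1: X=(5, -3, 3), d=5 → -e3, X_2=(5, -3, 2)
t=2: X=(5, -3, 2), d=0 → +e1, X_3=(6, -3, 2)
t=3: X=(6, -3, 2), d=0 → +e1, X_4=(7, -3, 2)
t=4: X=(7, -3, 2), d=0 → +e1, X_5=(8, -3, 2)
t=5: X=(8, -3, 2), d=3 → -e2, X_6=(8, -4, 2)
t=6: X=(8, -4, 2), d=4 → +e3, X_7=(8, -4, 3)
t=7: X=(8, -4, 3), d=4 → +e3, X_8=(8, -4, 4)
t=8: X=(8, -4, 4), d=5 → -e3, X_9=(8, -4, 3)
t=9: X=(8, -4, 3), d=0 → +e1, X_10=(9, -4, 3)
t=10: X=(9, -4, 3), d=0 → +e1, X_11=(10, -4, 3)
t=11: X=(10, -4, 3), d=4 → +e3, X_12=(10, -4, 4)
t=12: X=(10, -4, 4), d=2 → +e2, X_13=(10, -3, 4)
t=13: X=(10, -3, 4), d=0 → +e1, X_14=(11, -3, 4)
t=14: X=(11, -3, 4), d=5 → -e3, X_15=(11, -3, 3)
t=15: X=(11, -3, 3), d=0 → +e1, X_16=(12, -3, 3)

(12, -3, 3)


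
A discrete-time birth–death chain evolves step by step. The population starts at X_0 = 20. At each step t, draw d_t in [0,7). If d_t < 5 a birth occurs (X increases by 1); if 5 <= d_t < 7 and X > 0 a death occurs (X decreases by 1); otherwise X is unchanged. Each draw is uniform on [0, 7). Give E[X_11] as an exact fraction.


173/7

X can drop by at most 1 per step and X_0 = 20 > T = 11, so X_t >= 20 − t >= 9 > 0 for every t <= 11: the floor at 0 (the 'and X > 0' condition) never binds. Hence X_11 = X_0 + Σ_{t<11} Y_t with i.i.d. increments Y_t = y(d_t) ∈ {+1, −1, 0}.
Outcome values over d=0..6: [1, 1, 1, 1, 1, -1, -1]
Σy = 3, Σy² = 7, M = 7
μ = 3/7 = 3/7,  σ² = 7/7 − (3/7)² = 40/49
E[X_11] = 20 + 11·(3/7) = 173/7


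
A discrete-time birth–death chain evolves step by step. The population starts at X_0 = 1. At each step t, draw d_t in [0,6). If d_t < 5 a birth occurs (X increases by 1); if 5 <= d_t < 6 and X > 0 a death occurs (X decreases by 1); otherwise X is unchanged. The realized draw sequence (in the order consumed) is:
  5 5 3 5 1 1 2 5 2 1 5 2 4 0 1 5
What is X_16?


6

t=0: X=1, d=5 → death, X_1=0
t=1: X=0, d=5 → hold, X_2=0
t=2: X=0, d=3 → birth, X_3=1
t=3: X=1, d=5 → death, X_4=0
t=4: X=0, d=1 → birth, X_5=1
t=5: X=1, d=1 → birth, X_6=2
t=6: X=2, d=2 → birth, X_7=3
t=7: X=3, d=5 → death, X_8=2
t=8: X=2, d=2 → birth, X_9=3
t=9: X=3, d=1 → birth, X_10=4
t=10: X=4, d=5 → death, X_11=3
t=11: X=3, d=2 → birth, X_12=4
t=12: X=4, d=4 → birth, X_13=5
t=13: X=5, d=0 → birth, X_14=6
t=14: X=6, d=1 → birth, X_15=7
t=15: X=7, d=5 → death, X_16=6


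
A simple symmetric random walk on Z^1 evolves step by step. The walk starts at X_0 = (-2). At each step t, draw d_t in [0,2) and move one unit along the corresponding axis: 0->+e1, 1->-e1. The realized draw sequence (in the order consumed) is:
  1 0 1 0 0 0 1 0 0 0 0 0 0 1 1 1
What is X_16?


t=0: X=(-2), d=1 → -e1, X_1=(-3)
t=1: X=(-3), d=0 → +e1, X_2=(-2)
t=2: X=(-2), d=1 → -e1, X_3=(-3)
t=3: X=(-3), d=0 → +e1, X_4=(-2)
t=4: X=(-2), d=0 → +e1, X_5=(-1)
t=5: X=(-1), d=0 → +e1, X_6=(0)
t=6: X=(0), d=1 → -e1, X_7=(-1)
t=7: X=(-1), d=0 → +e1, X_8=(0)
t=8: X=(0), d=0 → +e1, X_9=(1)
t=9: X=(1), d=0 → +e1, X_10=(2)
t=10: X=(2), d=0 → +e1, X_11=(3)
t=11: X=(3), d=0 → +e1, X_12=(4)
t=12: X=(4), d=0 → +e1, X_13=(5)
t=13: X=(5), d=1 → -e1, X_14=(4)
t=14: X=(4), d=1 → -e1, X_15=(3)
t=15: X=(3), d=1 → -e1, X_16=(2)

(2)


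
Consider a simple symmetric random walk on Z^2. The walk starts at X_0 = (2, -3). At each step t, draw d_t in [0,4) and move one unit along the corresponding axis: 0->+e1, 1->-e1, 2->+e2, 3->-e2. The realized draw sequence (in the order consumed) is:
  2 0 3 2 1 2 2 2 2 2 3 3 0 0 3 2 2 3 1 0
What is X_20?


(4, 1)

t=0: X=(2, -3), d=2 → +e2, X_1=(2, -2)
t=1: X=(2, -2), d=0 → +e1, X_2=(3, -2)
t=2: X=(3, -2), d=3 → -e2, X_3=(3, -3)
t=3: X=(3, -3), d=2 → +e2, X_4=(3, -2)
t=4: X=(3, -2), d=1 → -e1, X_5=(2, -2)
t=5: X=(2, -2), d=2 → +e2, X_6=(2, -1)
t=6: X=(2, -1), d=2 → +e2, X_7=(2, 0)
t=7: X=(2, 0), d=2 → +e2, X_8=(2, 1)
t=8: X=(2, 1), d=2 → +e2, X_9=(2, 2)
t=9: X=(2, 2), d=2 → +e2, X_10=(2, 3)
t=10: X=(2, 3), d=3 → -e2, X_11=(2, 2)
t=11: X=(2, 2), d=3 → -e2, X_12=(2, 1)
t=12: X=(2, 1), d=0 → +e1, X_13=(3, 1)
t=13: X=(3, 1), d=0 → +e1, X_14=(4, 1)
t=14: X=(4, 1), d=3 → -e2, X_15=(4, 0)
t=15: X=(4, 0), d=2 → +e2, X_16=(4, 1)
t=16: X=(4, 1), d=2 → +e2, X_17=(4, 2)
t=17: X=(4, 2), d=3 → -e2, X_18=(4, 1)
t=18: X=(4, 1), d=1 → -e1, X_19=(3, 1)
t=19: X=(3, 1), d=0 → +e1, X_20=(4, 1)


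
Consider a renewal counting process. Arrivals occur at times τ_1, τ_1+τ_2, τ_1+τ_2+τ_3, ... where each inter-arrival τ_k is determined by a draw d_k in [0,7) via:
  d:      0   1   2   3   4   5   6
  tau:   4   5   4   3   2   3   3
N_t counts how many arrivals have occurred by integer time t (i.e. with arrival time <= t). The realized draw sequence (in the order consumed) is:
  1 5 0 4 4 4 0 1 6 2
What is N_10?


2

draw d_1=1: τ_1=5, arrival time A_1=5
draw d_2=5: τ_2=3, arrival time A_2=8
draw d_3=0: τ_3=4, arrival time A_3=12
draw d_4=4: τ_4=2, arrival time A_4=14
draw d_5=4: τ_5=2, arrival time A_5=16
draw d_6=4: τ_6=2, arrival time A_6=18
draw d_7=0: τ_7=4, arrival time A_7=22
draw d_8=1: τ_8=5, arrival time A_8=27
draw d_9=6: τ_9=3, arrival time A_9=30
draw d_10=2: τ_10=4, arrival time A_10=34
N_t over t=0..10: 0:0 1:0 2:0 3:0 4:0 5:1 6:1 7:1 8:2 9:2 10:2


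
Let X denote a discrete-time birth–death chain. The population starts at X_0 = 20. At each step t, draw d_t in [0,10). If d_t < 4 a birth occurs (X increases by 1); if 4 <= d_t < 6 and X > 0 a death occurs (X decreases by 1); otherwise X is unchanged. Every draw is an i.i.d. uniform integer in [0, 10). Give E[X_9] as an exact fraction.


X can drop by at most 1 per step and X_0 = 20 > T = 9, so X_t >= 20 − t >= 11 > 0 for every t <= 9: the floor at 0 (the 'and X > 0' condition) never binds. Hence X_9 = X_0 + Σ_{t<9} Y_t with i.i.d. increments Y_t = y(d_t) ∈ {+1, −1, 0}.
Outcome values over d=0..9: [1, 1, 1, 1, -1, -1, 0, 0, 0, 0]
Σy = 2, Σy² = 6, M = 10
μ = 2/10 = 1/5,  σ² = 6/10 − (1/5)² = 14/25
E[X_9] = 20 + 9·(1/5) = 109/5

109/5


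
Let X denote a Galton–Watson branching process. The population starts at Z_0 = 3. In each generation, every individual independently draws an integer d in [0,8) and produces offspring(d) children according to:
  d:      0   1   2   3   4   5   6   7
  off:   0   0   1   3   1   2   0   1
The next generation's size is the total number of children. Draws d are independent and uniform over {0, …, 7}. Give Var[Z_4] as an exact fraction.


12

Outcome values over d=0..7: [0, 0, 1, 3, 1, 2, 0, 1]
Σy = 8, Σy² = 16, M = 8
μ = 8/8 = 1,  σ² = 16/8 − (1)² = 1
V_0 = 0, E_0 = 3
V_1 = 1·E_0 + (1)²·V_0 = 3;  E_1 = 3
V_2 = 1·E_1 + (1)²·V_1 = 6;  E_2 = 3
V_3 = 1·E_2 + (1)²·V_2 = 9;  E_3 = 3
V_4 = 1·E_3 + (1)²·V_3 = 12;  E_4 = 3


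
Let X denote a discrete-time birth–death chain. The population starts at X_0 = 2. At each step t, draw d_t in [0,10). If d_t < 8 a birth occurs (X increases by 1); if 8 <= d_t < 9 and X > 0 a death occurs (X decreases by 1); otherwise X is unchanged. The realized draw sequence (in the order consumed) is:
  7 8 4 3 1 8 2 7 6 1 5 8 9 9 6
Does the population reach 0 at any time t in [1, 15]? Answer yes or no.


t=0: X=2, d=7 → birth, X_1=3
t=1: X=3, d=8 → death, X_2=2
t=2: X=2, d=4 → birth, X_3=3
t=3: X=3, d=3 → birth, X_4=4
t=4: X=4, d=1 → birth, X_5=5
t=5: X=5, d=8 → death, X_6=4
t=6: X=4, d=2 → birth, X_7=5
t=7: X=5, d=7 → birth, X_8=6
t=8: X=6, d=6 → birth, X_9=7
t=9: X=7, d=1 → birth, X_10=8
t=10: X=8, d=5 → birth, X_11=9
t=11: X=9, d=8 → death, X_12=8
t=12: X=8, d=9 → hold, X_13=8
t=13: X=8, d=9 → hold, X_14=8
t=14: X=8, d=6 → birth, X_15=9

no


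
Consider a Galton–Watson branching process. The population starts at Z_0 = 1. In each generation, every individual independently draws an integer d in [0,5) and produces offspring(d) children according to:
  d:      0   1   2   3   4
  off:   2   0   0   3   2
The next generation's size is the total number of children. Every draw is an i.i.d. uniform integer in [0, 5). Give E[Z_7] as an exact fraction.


Outcome values over d=0..4: [2, 0, 0, 3, 2]
Σy = 7, Σy² = 17, M = 5
μ = 7/5 = 7/5,  σ² = 17/5 − (7/5)² = 36/25
E[Z_0] = 1
E[Z_1] = 7/5·E[Z_0] = 7/5
E[Z_2] = 7/5·E[Z_1] = 49/25
E[Z_3] = 7/5·E[Z_2] = 343/125
E[Z_4] = 7/5·E[Z_3] = 2401/625
E[Z_5] = 7/5·E[Z_4] = 16807/3125
E[Z_6] = 7/5·E[Z_5] = 117649/15625
E[Z_7] = 7/5·E[Z_6] = 823543/78125

823543/78125


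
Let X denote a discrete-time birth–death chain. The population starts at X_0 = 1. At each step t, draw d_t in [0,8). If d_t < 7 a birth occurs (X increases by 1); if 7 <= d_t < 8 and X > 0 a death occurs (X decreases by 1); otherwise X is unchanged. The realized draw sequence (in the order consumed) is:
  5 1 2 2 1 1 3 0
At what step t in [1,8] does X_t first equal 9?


t=0: X=1, d=5 → birth, X_1=2
t=1: X=2, d=1 → birth, X_2=3
t=2: X=3, d=2 → birth, X_3=4
t=3: X=4, d=2 → birth, X_4=5
t=4: X=5, d=1 → birth, X_5=6
t=5: X=6, d=1 → birth, X_6=7
t=6: X=7, d=3 → birth, X_7=8
t=7: X=8, d=0 → birth, X_8=9

8


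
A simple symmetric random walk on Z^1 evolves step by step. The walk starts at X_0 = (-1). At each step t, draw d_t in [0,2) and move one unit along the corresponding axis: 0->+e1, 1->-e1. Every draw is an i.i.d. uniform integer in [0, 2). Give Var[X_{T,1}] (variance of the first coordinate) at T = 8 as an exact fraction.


8

Outcome values over d=0..1: [1, -1]
Σy = 0, Σy² = 2, M = 2
μ = 0/2 = 0,  σ² = 2/2 − (0)² = 1
Independent increments: Var[X_8] = 8·σ² = 8·(1) = 8


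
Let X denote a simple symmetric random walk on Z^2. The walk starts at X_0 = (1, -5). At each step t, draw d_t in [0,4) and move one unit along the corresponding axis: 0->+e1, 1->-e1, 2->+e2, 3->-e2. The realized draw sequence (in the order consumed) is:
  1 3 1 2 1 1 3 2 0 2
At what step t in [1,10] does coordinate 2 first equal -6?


t=0: X=(1, -5), d=1 → -e1, X_1=(0, -5)
t=1: X=(0, -5), d=3 → -e2, X_2=(0, -6)
t=2: X=(0, -6), d=1 → -e1, X_3=(-1, -6)
t=3: X=(-1, -6), d=2 → +e2, X_4=(-1, -5)
t=4: X=(-1, -5), d=1 → -e1, X_5=(-2, -5)
t=5: X=(-2, -5), d=1 → -e1, X_6=(-3, -5)
t=6: X=(-3, -5), d=3 → -e2, X_7=(-3, -6)
t=7: X=(-3, -6), d=2 → +e2, X_8=(-3, -5)
t=8: X=(-3, -5), d=0 → +e1, X_9=(-2, -5)
t=9: X=(-2, -5), d=2 → +e2, X_10=(-2, -4)

2
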